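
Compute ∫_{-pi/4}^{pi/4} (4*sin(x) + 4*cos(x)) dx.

An antiderivative is F(x) = 4*sin(x) - 4*cos(x).
Then F(pi/4) - F(-pi/4) = (0) - (-4*sqrt(2)) = 4*sqrt(2).

4*sqrt(2)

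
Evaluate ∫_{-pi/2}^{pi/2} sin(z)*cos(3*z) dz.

Use the identity sin(z)cos(3*z) = [sin(4*z) + sin(-2*z)]/2.
An antiderivative is F(z) = cos(2*z)/4 - cos(4*z)/8.
Then F(pi/2) - F(-pi/2) = (-3/8) - (-3/8) = 0.

0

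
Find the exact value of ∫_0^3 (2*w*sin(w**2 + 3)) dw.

cos(3) - cos(12)

Let u = w**2 + 3, so du = 2*w dw. When w = 0, u = 3; when w = 3, u = 12.
The integral becomes ∫ sin(u) du from 3 to 12, with antiderivative -cos(u).
Back in w: F(w) = -cos(w**2 + 3).
Then F(3) - F(0) = (-cos(12)) - (-cos(3)) = cos(3) - cos(12).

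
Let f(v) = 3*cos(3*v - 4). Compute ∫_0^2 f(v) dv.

sin(4) + sin(2)

Let u = 3*v - 4, so du = 3 dv. When v = 0, u = -4; when v = 2, u = 2.
The integral becomes ∫ cos(u) du from -4 to 2, with antiderivative sin(u).
Back in v: F(v) = sin(3*v - 4).
Then F(2) - F(0) = (sin(2)) - (-sin(4)) = sin(4) + sin(2).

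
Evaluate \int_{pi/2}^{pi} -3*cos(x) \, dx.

An antiderivative is F(x) = -3*sin(x).
Then F(pi) - F(pi/2) = (0) - (-3) = 3.

3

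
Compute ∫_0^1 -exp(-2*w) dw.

An antiderivative is F(w) = exp(-2*w)/2.
Then F(1) - F(0) = (exp(-2)/2) - (1/2) = (1 - exp(2))*exp(-2)/2.

(1 - exp(2))*exp(-2)/2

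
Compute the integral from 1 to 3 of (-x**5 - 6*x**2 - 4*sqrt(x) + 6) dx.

-476/3 - 8*sqrt(3)

By the power rule, an antiderivative is F(x) = -x**6/6 - 8*x**(3/2)/3 - 2*x**3 + 6*x.
Then F(3) - F(1) = (-315/2 - 8*sqrt(3)) - (7/6) = -476/3 - 8*sqrt(3).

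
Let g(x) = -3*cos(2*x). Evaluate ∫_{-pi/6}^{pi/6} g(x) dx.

An antiderivative is F(x) = -3*sin(2*x)/2.
Then F(pi/6) - F(-pi/6) = (-3*sqrt(3)/4) - (3*sqrt(3)/4) = -3*sqrt(3)/2.

-3*sqrt(3)/2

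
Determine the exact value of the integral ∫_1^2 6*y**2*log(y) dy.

Integrate by parts once (u = ln y, dv = 6*y**2 dy).
An antiderivative is F(y) = 2*y**3*(3*log(y) - 1)/3.
Then F(2) - F(1) = (-16/3 + 16*log(2)) - (-2/3) = -14/3 + 16*log(2).

-14/3 + 16*log(2)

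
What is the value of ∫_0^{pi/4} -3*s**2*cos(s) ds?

3*sqrt(2)*(-8*pi - pi**2 + 32)/32

Integrate by parts twice (u = s^2, dv = -3*cos(s) ds).
An antiderivative is F(s) = -3*s**2*sin(s) - 6*s*cos(s) + 6*sin(s).
Then F(pi/4) - F(0) = (3*sqrt(2)*(-8*pi - pi**2 + 32)/32) - (0) = 3*sqrt(2)*(-8*pi - pi**2 + 32)/32.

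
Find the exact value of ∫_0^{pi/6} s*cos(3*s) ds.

Integrate by parts once (u = s, dv = cos(3*s) ds).
An antiderivative is F(s) = s*sin(3*s)/3 + cos(3*s)/9.
Then F(pi/6) - F(0) = (pi/18) - (1/9) = -1/9 + pi/18.

-1/9 + pi/18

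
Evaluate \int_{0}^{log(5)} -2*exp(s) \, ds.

An antiderivative is F(s) = -2*exp(s).
Then F(log(5)) - F(0) = (-10) - (-2) = -8.

-8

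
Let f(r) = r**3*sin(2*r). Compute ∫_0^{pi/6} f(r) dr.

Integrate by parts 3 times (u = r^3, dv = sin(2*r) dr).
An antiderivative is F(r) = -r**3*cos(2*r)/2 + 3*r**2*sin(2*r)/4 + 3*r*cos(2*r)/4 - 3*sin(2*r)/8.
Then F(pi/6) - F(0) = (-3*sqrt(3)/16 - pi**3/864 + sqrt(3)*pi**2/96 + pi/16) - (0) = -3*sqrt(3)/16 - pi**3/864 + sqrt(3)*pi**2/96 + pi/16.

-3*sqrt(3)/16 - pi**3/864 + sqrt(3)*pi**2/96 + pi/16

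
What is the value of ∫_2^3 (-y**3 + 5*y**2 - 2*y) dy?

125/12

By the power rule, an antiderivative is F(y) = -y**4/4 + 5*y**3/3 - y**2.
Then F(3) - F(2) = (63/4) - (16/3) = 125/12.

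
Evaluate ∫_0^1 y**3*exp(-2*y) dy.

Integrate by parts 3 times (u = y^3, dv = exp(-2*y) dy).
An antiderivative is F(y) = (-4*y**3 - 6*y**2 - 6*y - 3)*exp(-2*y)/8.
Then F(1) - F(0) = (-19*exp(-2)/8) - (-3/8) = 3/8 - 19*exp(-2)/8.

3/8 - 19*exp(-2)/8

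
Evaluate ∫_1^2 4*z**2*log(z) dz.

Integrate by parts once (u = ln z, dv = 4*z**2 dz).
An antiderivative is F(z) = 4*z**3*(3*log(z) - 1)/9.
Then F(2) - F(1) = (-32/9 + 32*log(2)/3) - (-4/9) = -28/9 + 32*log(2)/3.

-28/9 + 32*log(2)/3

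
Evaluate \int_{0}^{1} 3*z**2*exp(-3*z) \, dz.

2/9 - 17*exp(-3)/9

Integrate by parts twice (u = z^2, dv = 3*exp(-3*z) dz).
An antiderivative is F(z) = (-9*z**2 - 6*z - 2)*exp(-3*z)/9.
Then F(1) - F(0) = (-17*exp(-3)/9) - (-2/9) = 2/9 - 17*exp(-3)/9.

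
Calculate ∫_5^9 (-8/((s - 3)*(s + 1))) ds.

Factor the denominator: s**2 - 2*s - 3 = (s + 1)(s - 3).
Partial fractions: -8/((s - 3)*(s + 1)) = 2/(s + 1) - 2/(s - 3).
An antiderivative is F(s) = -2*log(s - 3) + 2*log(s + 1).
Then F(9) - F(5) = (log(25/9)) - (log(9)) = log(25/81).

log(25/81)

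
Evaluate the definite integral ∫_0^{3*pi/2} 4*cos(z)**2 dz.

Use the identity cos^2(z) = (1 + cos(2*z))/2.
An antiderivative is F(z) = 2*z + sin(2*z).
Then F(3*pi/2) - F(0) = (3*pi) - (0) = 3*pi.

3*pi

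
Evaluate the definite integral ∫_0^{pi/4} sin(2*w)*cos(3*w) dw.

Use the identity sin(2*w)cos(3*w) = [sin(5*w) + sin(-w)]/2.
An antiderivative is F(w) = cos(w)/2 - cos(5*w)/10.
Then F(pi/4) - F(0) = (3*sqrt(2)/10) - (2/5) = -2/5 + 3*sqrt(2)/10.

-2/5 + 3*sqrt(2)/10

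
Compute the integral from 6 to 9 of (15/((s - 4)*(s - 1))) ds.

Factor the denominator: s**2 - 5*s + 4 = (s - 1)(s - 4).
Partial fractions: 15/((s - 4)*(s - 1)) = -5/(s - 1) + 5/(s - 4).
An antiderivative is F(s) = 5*log(s - 4) - 5*log(s - 1).
Then F(9) - F(6) = (-15*log(2) + 5*log(5)) - (-5*log(5) + 5*log(2)) = -20*log(2) + 10*log(5).

-20*log(2) + 10*log(5)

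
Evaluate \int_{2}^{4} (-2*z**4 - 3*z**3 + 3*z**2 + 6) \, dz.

By the power rule, an antiderivative is F(z) = -2*z**5/5 - 3*z**4/4 + z**3 + 6*z.
Then F(4) - F(2) = (-2568/5) - (-24/5) = -2544/5.

-2544/5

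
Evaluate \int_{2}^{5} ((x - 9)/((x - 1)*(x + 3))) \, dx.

Factor the denominator: x**2 + 2*x - 3 = (x + 3)(x - 1).
Partial fractions: (x - 9)/((x - 1)*(x + 3)) = 3/(x + 3) - 2/(x - 1).
An antiderivative is F(x) = -2*log(x - 1) + 3*log(x + 3).
Then F(5) - F(2) = (log(32)) - (3*log(5)) = -3*log(5) + 5*log(2).

-3*log(5) + 5*log(2)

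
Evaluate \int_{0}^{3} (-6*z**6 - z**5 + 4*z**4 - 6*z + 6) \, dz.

By the power rule, an antiderivative is F(z) = -6*z**7/7 - z**6/6 + 4*z**5/5 - 3*z**2 + 6*z.
Then F(3) - F(0) = (-126747/70) - (0) = -126747/70.

-126747/70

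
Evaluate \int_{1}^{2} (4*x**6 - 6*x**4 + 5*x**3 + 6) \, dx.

8417/140

By the power rule, an antiderivative is F(x) = 4*x**7/7 - 6*x**5/5 + 5*x**4/4 + 6*x.
Then F(2) - F(1) = (2336/35) - (927/140) = 8417/140.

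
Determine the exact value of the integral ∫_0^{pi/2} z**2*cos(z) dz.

Integrate by parts twice (u = z^2, dv = cos(z) dz).
An antiderivative is F(z) = z**2*sin(z) + 2*z*cos(z) - 2*sin(z).
Then F(pi/2) - F(0) = (-2 + pi**2/4) - (0) = -2 + pi**2/4.

-2 + pi**2/4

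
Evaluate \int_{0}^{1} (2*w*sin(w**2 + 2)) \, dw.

Let u = w**2 + 2, so du = 2*w dw. When w = 0, u = 2; when w = 1, u = 3.
The integral becomes ∫ sin(u) du from 2 to 3, with antiderivative -cos(u).
Back in w: F(w) = -cos(w**2 + 2).
Then F(1) - F(0) = (-cos(3)) - (-cos(2)) = cos(2) - cos(3).

cos(2) - cos(3)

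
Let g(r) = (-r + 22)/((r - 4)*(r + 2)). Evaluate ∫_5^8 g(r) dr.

-4*log(5) + 2*log(2) + 4*log(7)

Factor the denominator: r**2 - 2*r - 8 = (r + 2)(r - 4).
Partial fractions: (-r + 22)/((r - 4)*(r + 2)) = -4/(r + 2) + 3/(r - 4).
An antiderivative is F(r) = 3*log(r - 4) - 4*log(r + 2).
Then F(8) - F(5) = (-4*log(5) + 2*log(2)) - (-4*log(7)) = -4*log(5) + 2*log(2) + 4*log(7).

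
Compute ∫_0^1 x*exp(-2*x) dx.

Integrate by parts once (u = x, dv = exp(-2*x) dx).
An antiderivative is F(x) = (-2*x - 1)*exp(-2*x)/4.
Then F(1) - F(0) = (-3*exp(-2)/4) - (-1/4) = (-3 + exp(2))*exp(-2)/4.

(-3 + exp(2))*exp(-2)/4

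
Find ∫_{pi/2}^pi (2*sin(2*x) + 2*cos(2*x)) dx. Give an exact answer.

An antiderivative is F(x) = sin(2*x) - cos(2*x).
Then F(pi) - F(pi/2) = (-1) - (1) = -2.

-2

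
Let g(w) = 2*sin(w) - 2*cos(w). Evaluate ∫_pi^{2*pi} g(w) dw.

An antiderivative is F(w) = -2*sin(w) - 2*cos(w).
Then F(2*pi) - F(pi) = (-2) - (2) = -4.

-4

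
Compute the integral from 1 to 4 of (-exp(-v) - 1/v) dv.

(-log(4**exp(4)) - exp(3) + 1)*exp(-4)

An antiderivative is F(v) = -log(v) + exp(-v).
Then F(4) - F(1) = ((1 - log(4**exp(4)))*exp(-4)) - (exp(-1)) = (-log(4**exp(4)) - exp(3) + 1)*exp(-4).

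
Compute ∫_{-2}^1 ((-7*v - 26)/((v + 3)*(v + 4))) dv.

-8*log(2) - 2*log(5)

Factor the denominator: v**2 + 7*v + 12 = (v + 4)(v + 3).
Partial fractions: (-7*v - 26)/((v + 3)*(v + 4)) = -2/(v + 4) - 5/(v + 3).
An antiderivative is F(v) = -5*log(v + 3) - 2*log(v + 4).
Then F(1) - F(-2) = (-10*log(2) - 2*log(5)) - (-log(4)) = -8*log(2) - 2*log(5).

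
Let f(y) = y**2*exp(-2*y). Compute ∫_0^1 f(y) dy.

(-5 + exp(2))*exp(-2)/4

Integrate by parts twice (u = y^2, dv = exp(-2*y) dy).
An antiderivative is F(y) = (-2*y**2 - 2*y - 1)*exp(-2*y)/4.
Then F(1) - F(0) = (-5*exp(-2)/4) - (-1/4) = (-5 + exp(2))*exp(-2)/4.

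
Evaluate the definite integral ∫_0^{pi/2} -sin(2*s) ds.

An antiderivative is F(s) = cos(2*s)/2.
Then F(pi/2) - F(0) = (-1/2) - (1/2) = -1.

-1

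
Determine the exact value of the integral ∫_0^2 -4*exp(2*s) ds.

2 - 2*exp(4)

An antiderivative is F(s) = -2*exp(2*s).
Then F(2) - F(0) = (-2*exp(4)) - (-2) = 2 - 2*exp(4).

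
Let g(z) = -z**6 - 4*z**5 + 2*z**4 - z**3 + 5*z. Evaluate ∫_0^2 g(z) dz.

By the power rule, an antiderivative is F(z) = -z**7/7 - 2*z**6/3 + 2*z**5/5 - z**4/4 + 5*z**2/2.
Then F(2) - F(0) = (-4426/105) - (0) = -4426/105.

-4426/105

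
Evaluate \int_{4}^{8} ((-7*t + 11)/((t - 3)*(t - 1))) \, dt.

-5*log(5) - 2*log(7) + 2*log(3)

Factor the denominator: t**2 - 4*t + 3 = (t - 1)(t - 3).
Partial fractions: (-7*t + 11)/((t - 3)*(t - 1)) = -2/(t - 1) - 5/(t - 3).
An antiderivative is F(t) = -5*log(t - 3) - 2*log(t - 1).
Then F(8) - F(4) = (-5*log(5) - 2*log(7)) - (-log(9)) = -5*log(5) - 2*log(7) + 2*log(3).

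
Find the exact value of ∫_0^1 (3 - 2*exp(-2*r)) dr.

An antiderivative is F(r) = 3*r + exp(-2*r).
Then F(1) - F(0) = (exp(-2) + 3) - (1) = exp(-2) + 2.

exp(-2) + 2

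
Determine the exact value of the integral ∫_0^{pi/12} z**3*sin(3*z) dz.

sqrt(2)*(-384 - pi**3 + 12*pi**2 + 96*pi)/10368

Integrate by parts 3 times (u = z^3, dv = sin(3*z) dz).
An antiderivative is F(z) = -z**3*cos(3*z)/3 + z**2*sin(3*z)/3 + 2*z*cos(3*z)/9 - 2*sin(3*z)/27.
Then F(pi/12) - F(0) = (sqrt(2)*(-384 - pi**3 + 12*pi**2 + 96*pi)/10368) - (0) = sqrt(2)*(-384 - pi**3 + 12*pi**2 + 96*pi)/10368.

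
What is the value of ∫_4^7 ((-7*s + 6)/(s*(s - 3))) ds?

Factor the denominator: s**2 - 3*s = s(s - 3).
Partial fractions: (-7*s + 6)/(s*(s - 3)) = -2/s - 5/(s - 3).
An antiderivative is F(s) = -2*log(s) - 5*log(s - 3).
Then F(7) - F(4) = (-10*log(2) - 2*log(7)) - (-log(16)) = -6*log(2) - 2*log(7).

-6*log(2) - 2*log(7)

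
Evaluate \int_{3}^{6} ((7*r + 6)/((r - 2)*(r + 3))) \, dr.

3*log(3) + 5*log(2)

Factor the denominator: r**2 + r - 6 = (r + 3)(r - 2).
Partial fractions: (7*r + 6)/((r - 2)*(r + 3)) = 3/(r + 3) + 4/(r - 2).
An antiderivative is F(r) = 4*log(r - 2) + 3*log(r + 3).
Then F(6) - F(3) = (8*log(2) + 6*log(3)) - (3*log(2) + 3*log(3)) = 3*log(3) + 5*log(2).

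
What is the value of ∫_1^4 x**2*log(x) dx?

-7 + 128*log(2)/3

Integrate by parts once (u = ln x, dv = x**2 dx).
An antiderivative is F(x) = x**3*(3*log(x) - 1)/9.
Then F(4) - F(1) = (-64/9 + 128*log(2)/3) - (-1/9) = -7 + 128*log(2)/3.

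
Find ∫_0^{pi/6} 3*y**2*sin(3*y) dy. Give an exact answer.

-2/9 + pi/9

Integrate by parts twice (u = y^2, dv = 3*sin(3*y) dy).
An antiderivative is F(y) = -y**2*cos(3*y) + 2*y*sin(3*y)/3 + 2*cos(3*y)/9.
Then F(pi/6) - F(0) = (pi/9) - (2/9) = -2/9 + pi/9.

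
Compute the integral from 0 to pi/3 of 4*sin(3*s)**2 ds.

Use the identity sin^2(3*s) = (1 - cos(6*s))/2.
An antiderivative is F(s) = 2*s - sin(6*s)/3.
Then F(pi/3) - F(0) = (2*pi/3) - (0) = 2*pi/3.

2*pi/3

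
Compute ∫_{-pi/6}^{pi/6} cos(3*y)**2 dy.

Use the identity cos^2(3*y) = (1 + cos(6*y))/2.
An antiderivative is F(y) = y/2 + sin(6*y)/12.
Then F(pi/6) - F(-pi/6) = (pi/12) - (-pi/12) = pi/6.

pi/6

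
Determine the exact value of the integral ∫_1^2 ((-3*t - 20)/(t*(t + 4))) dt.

-2*log(5) - 3*log(2) + 2*log(3)

Factor the denominator: t**2 + 4*t = (t + 4)t.
Partial fractions: (-3*t - 20)/(t*(t + 4)) = 2/(t + 4) - 5/t.
An antiderivative is F(t) = -5*log(t) + 2*log(t + 4).
Then F(2) - F(1) = (log(9/8)) - (log(25)) = -2*log(5) - 3*log(2) + 2*log(3).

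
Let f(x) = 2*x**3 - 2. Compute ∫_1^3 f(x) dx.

By the power rule, an antiderivative is F(x) = x**4/2 - 2*x.
Then F(3) - F(1) = (69/2) - (-3/2) = 36.

36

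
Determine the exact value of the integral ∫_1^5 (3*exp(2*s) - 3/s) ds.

An antiderivative is F(s) = 3*exp(2*s)/2 - 3*log(s).
Then F(5) - F(1) = (-3*log(5) + 3*exp(10)/2) - (3*exp(2)/2) = -3*exp(2)/2 - 3*log(5) + 3*exp(10)/2.

-3*exp(2)/2 - 3*log(5) + 3*exp(10)/2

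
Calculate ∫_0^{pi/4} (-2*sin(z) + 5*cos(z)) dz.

An antiderivative is F(z) = 5*sin(z) + 2*cos(z).
Then F(pi/4) - F(0) = (7*sqrt(2)/2) - (2) = -2 + 7*sqrt(2)/2.

-2 + 7*sqrt(2)/2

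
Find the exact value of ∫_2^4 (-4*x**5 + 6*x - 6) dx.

By the power rule, an antiderivative is F(x) = -2*x**6/3 + 3*x**2 - 6*x.
Then F(4) - F(2) = (-8120/3) - (-128/3) = -2664.

-2664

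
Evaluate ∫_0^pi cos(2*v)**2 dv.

pi/2

Use the identity cos^2(2*v) = (1 + cos(4*v))/2.
An antiderivative is F(v) = v/2 + sin(4*v)/8.
Then F(pi) - F(0) = (pi/2) - (0) = pi/2.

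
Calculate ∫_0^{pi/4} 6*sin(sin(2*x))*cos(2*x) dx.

Let u = sin(2*x), so du = 2*cos(2*x) dx. When x = 0, u = 0; when x = pi/4, u = 1.
The integral becomes 3·∫ sin(u) du from 0 to 1, with antiderivative -3*cos(u).
Back in x: F(x) = -3*cos(sin(2*x)).
Then F(pi/4) - F(0) = (-3*cos(1)) - (-3) = 3 - 3*cos(1).

3 - 3*cos(1)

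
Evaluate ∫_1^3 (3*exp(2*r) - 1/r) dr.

-3*exp(2)/2 - log(3) + 3*exp(6)/2

An antiderivative is F(r) = 3*exp(2*r)/2 - log(r).
Then F(3) - F(1) = (-log(3) + 3*exp(6)/2) - (3*exp(2)/2) = -3*exp(2)/2 - log(3) + 3*exp(6)/2.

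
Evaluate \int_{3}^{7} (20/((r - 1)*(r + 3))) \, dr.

Factor the denominator: r**2 + 2*r - 3 = (r + 3)(r - 1).
Partial fractions: 20/((r - 1)*(r + 3)) = -5/(r + 3) + 5/(r - 1).
An antiderivative is F(r) = 5*log(r - 1) - 5*log(r + 3).
Then F(7) - F(3) = (-5*log(5) + 5*log(3)) - (-5*log(3)) = -5*log(5) + 10*log(3).

-5*log(5) + 10*log(3)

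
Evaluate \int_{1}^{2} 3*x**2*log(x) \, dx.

-7/3 + 8*log(2)

Integrate by parts once (u = ln x, dv = 3*x**2 dx).
An antiderivative is F(x) = x**3*(3*log(x) - 1)/3.
Then F(2) - F(1) = (-8/3 + 8*log(2)) - (-1/3) = -7/3 + 8*log(2).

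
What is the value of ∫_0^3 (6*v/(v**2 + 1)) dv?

Let u = v**2 + 1, so du = 2*v dv. When v = 0, u = 1; when v = 3, u = 10.
The integral becomes 3·∫ 1/u du from 1 to 10, with antiderivative 3*log(u).
Back in v: F(v) = 3*log(v**2 + 1).
Then F(3) - F(0) = (3*log(2) + 3*log(5)) - (0) = 3*log(2) + 3*log(5).

3*log(2) + 3*log(5)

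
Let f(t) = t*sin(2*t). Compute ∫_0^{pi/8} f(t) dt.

Integrate by parts once (u = t, dv = sin(2*t) dt).
An antiderivative is F(t) = -t*cos(2*t)/2 + sin(2*t)/4.
Then F(pi/8) - F(0) = (sqrt(2)*(4 - pi)/32) - (0) = sqrt(2)*(4 - pi)/32.

sqrt(2)*(4 - pi)/32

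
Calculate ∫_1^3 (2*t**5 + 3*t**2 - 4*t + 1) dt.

By the power rule, an antiderivative is F(t) = t**6/3 + t**3 - 2*t**2 + t.
Then F(3) - F(1) = (255) - (1/3) = 764/3.

764/3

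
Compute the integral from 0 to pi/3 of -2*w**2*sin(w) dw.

-2*sqrt(3)*pi/3 + pi**2/9 + 2

Integrate by parts twice (u = w^2, dv = -2*sin(w) dw).
An antiderivative is F(w) = 2*w**2*cos(w) - 4*w*sin(w) - 4*cos(w).
Then F(pi/3) - F(0) = (-2*sqrt(3)*pi/3 - 2 + pi**2/9) - (-4) = -2*sqrt(3)*pi/3 + pi**2/9 + 2.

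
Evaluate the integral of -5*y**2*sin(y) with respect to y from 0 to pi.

Integrate by parts twice (u = y^2, dv = -5*sin(y) dy).
An antiderivative is F(y) = 5*y**2*cos(y) - 10*y*sin(y) - 10*cos(y).
Then F(pi) - F(0) = (10 - 5*pi**2) - (-10) = 20 - 5*pi**2.

20 - 5*pi**2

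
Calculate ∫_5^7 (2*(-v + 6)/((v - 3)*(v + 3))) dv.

-3*log(5) + 7*log(2)

Factor the denominator: v**2 - 9 = (v + 3)(v - 3).
Partial fractions: 2*(-v + 6)/((v - 3)*(v + 3)) = -3/(v + 3) + 1/(v - 3).
An antiderivative is F(v) = log(v - 3) - 3*log(v + 3).
Then F(7) - F(5) = (-3*log(5) - log(2)) - (-8*log(2)) = -3*log(5) + 7*log(2).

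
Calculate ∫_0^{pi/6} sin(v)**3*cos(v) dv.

Let u = sin(v), so du = cos(v) dv. When v = 0, u = 0; when v = pi/6, u = 1/2.
The integral becomes ∫ u**3 du from 0 to 1/2, with antiderivative u**4/4.
Back in v: F(v) = sin(v)**4/4.
Then F(pi/6) - F(0) = (1/64) - (0) = 1/64.

1/64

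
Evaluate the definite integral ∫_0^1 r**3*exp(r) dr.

Integrate by parts 3 times (u = r^3, dv = exp(r) dr).
An antiderivative is F(r) = (r**3 - 3*r**2 + 6*r - 6)*exp(r).
Then F(1) - F(0) = (-2*E) - (-6) = 6 - 2*E.

6 - 2*E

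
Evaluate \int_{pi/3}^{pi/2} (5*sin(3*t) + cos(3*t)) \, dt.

An antiderivative is F(t) = sin(3*t)/3 - 5*cos(3*t)/3.
Then F(pi/2) - F(pi/3) = (-1/3) - (5/3) = -2.

-2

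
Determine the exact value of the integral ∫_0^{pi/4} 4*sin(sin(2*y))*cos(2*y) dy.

Let u = sin(2*y), so du = 2*cos(2*y) dy. When y = 0, u = 0; when y = pi/4, u = 1.
The integral becomes 2·∫ sin(u) du from 0 to 1, with antiderivative -2*cos(u).
Back in y: F(y) = -2*cos(sin(2*y)).
Then F(pi/4) - F(0) = (-2*cos(1)) - (-2) = 2 - 2*cos(1).

2 - 2*cos(1)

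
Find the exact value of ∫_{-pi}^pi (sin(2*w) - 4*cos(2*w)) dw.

An antiderivative is F(w) = -2*sin(2*w) - cos(2*w)/2.
Then F(pi) - F(-pi) = (-1/2) - (-1/2) = 0.

0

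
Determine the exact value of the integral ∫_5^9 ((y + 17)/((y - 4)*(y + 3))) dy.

-2*log(3) + 2*log(2) + 3*log(5)

Factor the denominator: y**2 - y - 12 = (y + 3)(y - 4).
Partial fractions: (y + 17)/((y - 4)*(y + 3)) = -2/(y + 3) + 3/(y - 4).
An antiderivative is F(y) = 3*log(y - 4) - 2*log(y + 3).
Then F(9) - F(5) = (-4*log(2) - 2*log(3) + 3*log(5)) - (-log(64)) = -2*log(3) + 2*log(2) + 3*log(5).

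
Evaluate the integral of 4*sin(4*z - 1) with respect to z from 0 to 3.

-cos(11) + cos(1)

Let u = 4*z - 1, so du = 4 dz. When z = 0, u = -1; when z = 3, u = 11.
The integral becomes ∫ sin(u) du from -1 to 11, with antiderivative -cos(u).
Back in z: F(z) = -cos(4*z - 1).
Then F(3) - F(0) = (-cos(11)) - (-cos(1)) = -cos(11) + cos(1).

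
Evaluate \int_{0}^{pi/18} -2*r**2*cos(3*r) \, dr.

Integrate by parts twice (u = r^2, dv = -2*cos(3*r) dr).
An antiderivative is F(r) = -2*r**2*sin(3*r)/3 - 4*r*cos(3*r)/9 + 4*sin(3*r)/27.
Then F(pi/18) - F(0) = (-sqrt(3)*pi/81 - pi**2/972 + 2/27) - (0) = -sqrt(3)*pi/81 - pi**2/972 + 2/27.

-sqrt(3)*pi/81 - pi**2/972 + 2/27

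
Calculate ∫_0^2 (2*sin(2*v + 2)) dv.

-cos(6) + cos(2)

Let u = 2*v + 2, so du = 2 dv. When v = 0, u = 2; when v = 2, u = 6.
The integral becomes ∫ sin(u) du from 2 to 6, with antiderivative -cos(u).
Back in v: F(v) = -cos(2*v + 2).
Then F(2) - F(0) = (-cos(6)) - (-cos(2)) = -cos(6) + cos(2).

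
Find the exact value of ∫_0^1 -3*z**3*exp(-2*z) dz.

Integrate by parts 3 times (u = z^3, dv = -3*exp(-2*z) dz).
An antiderivative is F(z) = (12*z**3 + 18*z**2 + 18*z + 9)*exp(-2*z)/8.
Then F(1) - F(0) = (57*exp(-2)/8) - (9/8) = -9/8 + 57*exp(-2)/8.

-9/8 + 57*exp(-2)/8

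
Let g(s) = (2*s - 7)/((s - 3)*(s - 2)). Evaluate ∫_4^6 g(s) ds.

Factor the denominator: s**2 - 5*s + 6 = (s - 2)(s - 3).
Partial fractions: (2*s - 7)/((s - 3)*(s - 2)) = 3/(s - 2) - 1/(s - 3).
An antiderivative is F(s) = -log(s - 3) + 3*log(s - 2).
Then F(6) - F(4) = (log(64/3)) - (log(8)) = log(8/3).

log(8/3)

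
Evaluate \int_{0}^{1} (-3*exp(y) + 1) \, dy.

An antiderivative is F(y) = y - 3*exp(y).
Then F(1) - F(0) = (1 - 3*E) - (-3) = 4 - 3*E.

4 - 3*E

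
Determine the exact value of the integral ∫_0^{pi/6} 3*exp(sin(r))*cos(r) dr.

Let u = sin(r), so du = cos(r) dr. When r = 0, u = 0; when r = pi/6, u = 1/2.
The integral becomes 3·∫ exp(u) du from 0 to 1/2, with antiderivative 3*exp(u).
Back in r: F(r) = 3*exp(sin(r)).
Then F(pi/6) - F(0) = (3*exp(1/2)) - (3) = -3 + 3*exp(1/2).

-3 + 3*exp(1/2)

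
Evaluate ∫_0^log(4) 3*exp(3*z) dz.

Let u = exp(z), so du = exp(z) dz. When z = 0, u = 1; when z = log(4), u = 4.
The integral becomes 3·∫ u**2 du from 1 to 4, with antiderivative u**3.
Back in z: F(z) = exp(3*z).
Then F(log(4)) - F(0) = (64) - (1) = 63.

63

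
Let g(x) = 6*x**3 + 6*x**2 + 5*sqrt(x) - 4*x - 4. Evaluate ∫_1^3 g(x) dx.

10*sqrt(3) + 434/3

By the power rule, an antiderivative is F(x) = 3*x**4/2 + 10*x**(3/2)/3 + 2*x**3 - 2*x**2 - 4*x.
Then F(3) - F(1) = (10*sqrt(3) + 291/2) - (5/6) = 10*sqrt(3) + 434/3.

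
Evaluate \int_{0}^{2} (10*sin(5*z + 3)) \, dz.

Let u = 5*z + 3, so du = 5 dz. When z = 0, u = 3; when z = 2, u = 13.
The integral becomes 2·∫ sin(u) du from 3 to 13, with antiderivative -2*cos(u).
Back in z: F(z) = -2*cos(5*z + 3).
Then F(2) - F(0) = (-2*cos(13)) - (-2*cos(3)) = 2*cos(3) - 2*cos(13).

2*cos(3) - 2*cos(13)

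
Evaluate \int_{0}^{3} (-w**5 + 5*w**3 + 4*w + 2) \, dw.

By the power rule, an antiderivative is F(w) = -w**6/6 + 5*w**4/4 + 2*w**2 + 2*w.
Then F(3) - F(0) = (15/4) - (0) = 15/4.

15/4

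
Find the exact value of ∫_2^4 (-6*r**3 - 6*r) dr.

-396

By the power rule, an antiderivative is F(r) = -3*r**4/2 - 3*r**2.
Then F(4) - F(2) = (-432) - (-36) = -396.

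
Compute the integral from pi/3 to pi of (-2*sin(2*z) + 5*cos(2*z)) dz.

3/2 - 5*sqrt(3)/4

An antiderivative is F(z) = 5*sin(2*z)/2 + cos(2*z).
Then F(pi) - F(pi/3) = (1) - (-1/2 + 5*sqrt(3)/4) = 3/2 - 5*sqrt(3)/4.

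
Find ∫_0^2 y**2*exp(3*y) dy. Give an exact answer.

-2/27 + 26*exp(6)/27

Integrate by parts twice (u = y^2, dv = exp(3*y) dy).
An antiderivative is F(y) = (9*y**2 - 6*y + 2)*exp(3*y)/27.
Then F(2) - F(0) = (26*exp(6)/27) - (2/27) = -2/27 + 26*exp(6)/27.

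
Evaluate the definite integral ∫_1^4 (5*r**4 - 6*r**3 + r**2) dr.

By the power rule, an antiderivative is F(r) = r**5 - 3*r**4/2 + r**3/3.
Then F(4) - F(1) = (1984/3) - (-1/6) = 1323/2.

1323/2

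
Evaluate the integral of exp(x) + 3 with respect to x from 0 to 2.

5 + exp(2)

An antiderivative is F(x) = 3*x + exp(x).
Then F(2) - F(0) = (6 + exp(2)) - (1) = 5 + exp(2).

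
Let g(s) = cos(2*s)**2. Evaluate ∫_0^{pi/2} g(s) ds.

pi/4

Use the identity cos^2(2*s) = (1 + cos(4*s))/2.
An antiderivative is F(s) = s/2 + sin(4*s)/8.
Then F(pi/2) - F(0) = (pi/4) - (0) = pi/4.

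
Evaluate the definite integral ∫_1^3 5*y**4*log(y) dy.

Integrate by parts once (u = ln y, dv = 5*y**4 dy).
An antiderivative is F(y) = y**5*(5*log(y) - 1)/5.
Then F(3) - F(1) = (-243/5 + 243*log(3)) - (-1/5) = -242/5 + 243*log(3).

-242/5 + 243*log(3)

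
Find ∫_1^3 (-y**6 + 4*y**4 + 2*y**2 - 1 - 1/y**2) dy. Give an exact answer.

-10922/105

By the power rule, an antiderivative is F(y) = -y**7/7 + 4*y**5/5 + 2*y**3/3 - y + 1/y.
Then F(3) - F(1) = (-10783/105) - (139/105) = -10922/105.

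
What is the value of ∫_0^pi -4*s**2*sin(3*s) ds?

16/27 - 4*pi**2/3

Integrate by parts twice (u = s^2, dv = -4*sin(3*s) ds).
An antiderivative is F(s) = 4*s**2*cos(3*s)/3 - 8*s*sin(3*s)/9 - 8*cos(3*s)/27.
Then F(pi) - F(0) = (8/27 - 4*pi**2/3) - (-8/27) = 16/27 - 4*pi**2/3.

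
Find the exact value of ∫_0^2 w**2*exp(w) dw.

Integrate by parts twice (u = w^2, dv = exp(w) dw).
An antiderivative is F(w) = (w**2 - 2*w + 2)*exp(w).
Then F(2) - F(0) = (2*exp(2)) - (2) = -2 + 2*exp(2).

-2 + 2*exp(2)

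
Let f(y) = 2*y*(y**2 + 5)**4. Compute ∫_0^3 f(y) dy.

534699/5

Let u = y**2 + 5, so du = 2*y dy. When y = 0, u = 5; when y = 3, u = 14.
The integral becomes ∫ u**4 du from 5 to 14, with antiderivative u**5/5.
Back in y: F(y) = (y**2 + 5)**5/5.
Then F(3) - F(0) = (537824/5) - (625) = 534699/5.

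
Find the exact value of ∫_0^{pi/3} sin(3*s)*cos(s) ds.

9/16

Use the identity sin(3*s)cos(s) = [sin(4*s) + sin(2*s)]/2.
An antiderivative is F(s) = -cos(2*s)/4 - cos(4*s)/8.
Then F(pi/3) - F(0) = (3/16) - (-3/8) = 9/16.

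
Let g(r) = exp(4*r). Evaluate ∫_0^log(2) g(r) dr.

Let u = exp(r), so du = exp(r) dr. When r = 0, u = 1; when r = log(2), u = 2.
The integral becomes ∫ u**3 du from 1 to 2, with antiderivative u**4/4.
Back in r: F(r) = exp(4*r)/4.
Then F(log(2)) - F(0) = (4) - (1/4) = 15/4.

15/4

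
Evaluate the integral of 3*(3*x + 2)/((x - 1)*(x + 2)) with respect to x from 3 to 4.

Factor the denominator: x**2 + x - 2 = (x + 2)(x - 1).
Partial fractions: 3*(3*x + 2)/((x - 1)*(x + 2)) = 4/(x + 2) + 5/(x - 1).
An antiderivative is F(x) = 5*log(x - 1) + 4*log(x + 2).
Then F(4) - F(3) = (4*log(2) + 9*log(3)) - (5*log(2) + 4*log(5)) = -4*log(5) - log(2) + 9*log(3).

-4*log(5) - log(2) + 9*log(3)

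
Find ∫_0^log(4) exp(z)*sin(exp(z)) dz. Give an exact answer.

Let u = exp(z), so du = exp(z) dz. When z = 0, u = 1; when z = log(4), u = 4.
The integral becomes ∫ sin(u) du from 1 to 4, with antiderivative -cos(u).
Back in z: F(z) = -cos(exp(z)).
Then F(log(4)) - F(0) = (-cos(4)) - (-cos(1)) = cos(1) - cos(4).

cos(1) - cos(4)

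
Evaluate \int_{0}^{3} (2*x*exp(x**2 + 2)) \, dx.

Let u = x**2 + 2, so du = 2*x dx. When x = 0, u = 2; when x = 3, u = 11.
The integral becomes ∫ exp(u) du from 2 to 11, with antiderivative exp(u).
Back in x: F(x) = exp(x**2 + 2).
Then F(3) - F(0) = (exp(11)) - (exp(2)) = -exp(2) + exp(11).

-exp(2) + exp(11)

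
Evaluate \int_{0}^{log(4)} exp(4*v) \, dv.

Let u = exp(v), so du = exp(v) dv. When v = 0, u = 1; when v = log(4), u = 4.
The integral becomes ∫ u**3 du from 1 to 4, with antiderivative u**4/4.
Back in v: F(v) = exp(4*v)/4.
Then F(log(4)) - F(0) = (64) - (1/4) = 255/4.

255/4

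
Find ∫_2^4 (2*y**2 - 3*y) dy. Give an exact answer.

58/3

By the power rule, an antiderivative is F(y) = 2*y**3/3 - 3*y**2/2.
Then F(4) - F(2) = (56/3) - (-2/3) = 58/3.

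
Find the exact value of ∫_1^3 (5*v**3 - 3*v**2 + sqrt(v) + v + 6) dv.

2*sqrt(3) + 268/3

By the power rule, an antiderivative is F(v) = 5*v**4/4 + 2*v**(3/2)/3 - v**3 + v**2/2 + 6*v.
Then F(3) - F(1) = (2*sqrt(3) + 387/4) - (89/12) = 2*sqrt(3) + 268/3.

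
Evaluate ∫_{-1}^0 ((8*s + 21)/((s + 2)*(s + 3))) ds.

2*log(2) + 3*log(3)

Factor the denominator: s**2 + 5*s + 6 = (s + 3)(s + 2).
Partial fractions: (8*s + 21)/((s + 2)*(s + 3)) = 3/(s + 3) + 5/(s + 2).
An antiderivative is F(s) = 5*log(s + 2) + 3*log(s + 3).
Then F(0) - F(-1) = (3*log(3) + 5*log(2)) - (log(8)) = 2*log(2) + 3*log(3).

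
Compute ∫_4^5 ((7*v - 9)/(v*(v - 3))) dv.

-2*log(2) + 3*log(5)

Factor the denominator: v**2 - 3*v = v(v - 3).
Partial fractions: (7*v - 9)/(v*(v - 3)) = 3/v + 4/(v - 3).
An antiderivative is F(v) = 3*log(v) + 4*log(v - 3).
Then F(5) - F(4) = (4*log(2) + 3*log(5)) - (log(64)) = -2*log(2) + 3*log(5).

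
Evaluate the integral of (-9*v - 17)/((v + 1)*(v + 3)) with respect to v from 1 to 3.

-5*log(3) + log(2)

Factor the denominator: v**2 + 4*v + 3 = (v + 3)(v + 1).
Partial fractions: (-9*v - 17)/((v + 1)*(v + 3)) = -5/(v + 3) - 4/(v + 1).
An antiderivative is F(v) = -4*log(v + 1) - 5*log(v + 3).
Then F(3) - F(1) = (-13*log(2) - 5*log(3)) - (-14*log(2)) = -5*log(3) + log(2).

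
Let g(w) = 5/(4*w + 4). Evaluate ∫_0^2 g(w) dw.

An antiderivative is F(w) = 5*log(4*w + 4)/4.
Then F(2) - F(0) = (5*log(12)/4) - (5*log(2)/2) = 5*log(3)/4.

5*log(3)/4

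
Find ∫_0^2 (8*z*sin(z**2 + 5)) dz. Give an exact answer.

Let u = z**2 + 5, so du = 2*z dz. When z = 0, u = 5; when z = 2, u = 9.
The integral becomes 4·∫ sin(u) du from 5 to 9, with antiderivative -4*cos(u).
Back in z: F(z) = -4*cos(z**2 + 5).
Then F(2) - F(0) = (-4*cos(9)) - (-4*cos(5)) = 4*cos(5) - 4*cos(9).

4*cos(5) - 4*cos(9)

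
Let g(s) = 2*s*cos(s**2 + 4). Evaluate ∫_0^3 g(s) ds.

Let u = s**2 + 4, so du = 2*s ds. When s = 0, u = 4; when s = 3, u = 13.
The integral becomes ∫ cos(u) du from 4 to 13, with antiderivative sin(u).
Back in s: F(s) = sin(s**2 + 4).
Then F(3) - F(0) = (sin(13)) - (sin(4)) = sin(13) - sin(4).

sin(13) - sin(4)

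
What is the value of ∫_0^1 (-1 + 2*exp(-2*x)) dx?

-exp(-2)

An antiderivative is F(x) = -x - exp(-2*x).
Then F(1) - F(0) = (-1 - exp(-2)) - (-1) = -exp(-2).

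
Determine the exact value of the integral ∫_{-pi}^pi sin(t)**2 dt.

pi

Use the identity sin^2(t) = (1 - cos(2*t))/2.
An antiderivative is F(t) = t/2 - sin(2*t)/4.
Then F(pi) - F(-pi) = (pi/2) - (-pi/2) = pi.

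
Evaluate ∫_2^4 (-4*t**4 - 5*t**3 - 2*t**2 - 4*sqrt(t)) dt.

By the power rule, an antiderivative is F(t) = -4*t**5/5 - 5*t**4/4 - 8*t**(3/2)/3 - 2*t**3/3.
Then F(4) - F(2) = (-6016/5) - (-764/15 - 16*sqrt(2)/3) = -17284/15 + 16*sqrt(2)/3.

-17284/15 + 16*sqrt(2)/3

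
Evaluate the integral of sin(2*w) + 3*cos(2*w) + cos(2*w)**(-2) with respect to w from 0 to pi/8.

sqrt(2)/2 + 1

An antiderivative is F(w) = 3*sin(2*w)/2 - cos(2*w)/2 + tan(2*w)/2.
Then F(pi/8) - F(0) = (1/2 + sqrt(2)/2) - (-1/2) = sqrt(2)/2 + 1.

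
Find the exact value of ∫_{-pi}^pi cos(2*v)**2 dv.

Use the identity cos^2(2*v) = (1 + cos(4*v))/2.
An antiderivative is F(v) = v/2 + sin(4*v)/8.
Then F(pi) - F(-pi) = (pi/2) - (-pi/2) = pi.

pi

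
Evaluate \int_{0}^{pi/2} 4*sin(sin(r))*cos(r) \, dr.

Let u = sin(r), so du = cos(r) dr. When r = 0, u = 0; when r = pi/2, u = 1.
The integral becomes 4·∫ sin(u) du from 0 to 1, with antiderivative -4*cos(u).
Back in r: F(r) = -4*cos(sin(r)).
Then F(pi/2) - F(0) = (-4*cos(1)) - (-4) = 4 - 4*cos(1).

4 - 4*cos(1)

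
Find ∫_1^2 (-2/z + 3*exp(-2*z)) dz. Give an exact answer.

An antiderivative is F(z) = -2*log(z) - 3*exp(-2*z)/2.
Then F(2) - F(1) = (-2*log(2) - 3*exp(-4)/2) - (-3*exp(-2)/2) = -2*log(2) - 3*exp(-4)/2 + 3*exp(-2)/2.

-2*log(2) - 3*exp(-4)/2 + 3*exp(-2)/2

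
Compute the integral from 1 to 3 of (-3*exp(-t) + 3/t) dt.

An antiderivative is F(t) = 3*log(t) + 3*exp(-t).
Then F(3) - F(1) = (3*exp(-3) + 3*log(3)) - (3*exp(-1)) = -3*exp(-1) + 3*exp(-3) + 3*log(3).

-3*exp(-1) + 3*exp(-3) + 3*log(3)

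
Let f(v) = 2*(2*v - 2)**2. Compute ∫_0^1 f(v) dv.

8/3

Let u = 2*v - 2, so du = 2 dv. When v = 0, u = -2; when v = 1, u = 0.
The integral becomes ∫ u**2 du from -2 to 0, with antiderivative u**3/3.
Back in v: F(v) = (2*v - 2)**3/3.
Then F(1) - F(0) = (0) - (-8/3) = 8/3.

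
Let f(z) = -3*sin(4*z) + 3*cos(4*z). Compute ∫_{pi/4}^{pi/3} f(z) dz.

3/8 - 3*sqrt(3)/8

An antiderivative is F(z) = 3*sin(4*z)/4 + 3*cos(4*z)/4.
Then F(pi/3) - F(pi/4) = (-3*sqrt(3)/8 - 3/8) - (-3/4) = 3/8 - 3*sqrt(3)/8.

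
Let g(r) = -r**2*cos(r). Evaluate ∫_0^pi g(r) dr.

2*pi

Integrate by parts twice (u = r^2, dv = -cos(r) dr).
An antiderivative is F(r) = -r**2*sin(r) - 2*r*cos(r) + 2*sin(r).
Then F(pi) - F(0) = (2*pi) - (0) = 2*pi.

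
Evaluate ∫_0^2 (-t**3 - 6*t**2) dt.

-20

By the power rule, an antiderivative is F(t) = -t**4/4 - 2*t**3.
Then F(2) - F(0) = (-20) - (0) = -20.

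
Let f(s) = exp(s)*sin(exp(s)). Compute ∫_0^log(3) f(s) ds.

cos(1) - cos(3)

Let u = exp(s), so du = exp(s) ds. When s = 0, u = 1; when s = log(3), u = 3.
The integral becomes ∫ sin(u) du from 1 to 3, with antiderivative -cos(u).
Back in s: F(s) = -cos(exp(s)).
Then F(log(3)) - F(0) = (-cos(3)) - (-cos(1)) = cos(1) - cos(3).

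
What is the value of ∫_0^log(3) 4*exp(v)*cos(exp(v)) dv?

Let u = exp(v), so du = exp(v) dv. When v = 0, u = 1; when v = log(3), u = 3.
The integral becomes 4·∫ cos(u) du from 1 to 3, with antiderivative 4*sin(u).
Back in v: F(v) = 4*sin(exp(v)).
Then F(log(3)) - F(0) = (4*sin(3)) - (4*sin(1)) = -4*sin(1) + 4*sin(3).

-4*sin(1) + 4*sin(3)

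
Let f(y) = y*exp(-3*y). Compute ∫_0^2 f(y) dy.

(-7 + exp(6))*exp(-6)/9

Integrate by parts once (u = y, dv = exp(-3*y) dy).
An antiderivative is F(y) = (-3*y - 1)*exp(-3*y)/9.
Then F(2) - F(0) = (-7*exp(-6)/9) - (-1/9) = (-7 + exp(6))*exp(-6)/9.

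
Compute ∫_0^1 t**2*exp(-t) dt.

Integrate by parts twice (u = t^2, dv = exp(-t) dt).
An antiderivative is F(t) = (-t**2 - 2*t - 2)*exp(-t).
Then F(1) - F(0) = (-5*exp(-1)) - (-2) = 2 - 5*exp(-1).

2 - 5*exp(-1)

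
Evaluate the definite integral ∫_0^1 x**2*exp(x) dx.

Integrate by parts twice (u = x^2, dv = exp(x) dx).
An antiderivative is F(x) = (x**2 - 2*x + 2)*exp(x).
Then F(1) - F(0) = (E) - (2) = -2 + E.

-2 + E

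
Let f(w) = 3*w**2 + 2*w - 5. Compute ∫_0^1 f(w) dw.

-3

By the power rule, an antiderivative is F(w) = w**3 + w**2 - 5*w.
Then F(1) - F(0) = (-3) - (0) = -3.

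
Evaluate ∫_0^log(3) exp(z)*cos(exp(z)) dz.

Let u = exp(z), so du = exp(z) dz. When z = 0, u = 1; when z = log(3), u = 3.
The integral becomes ∫ cos(u) du from 1 to 3, with antiderivative sin(u).
Back in z: F(z) = sin(exp(z)).
Then F(log(3)) - F(0) = (sin(3)) - (sin(1)) = -sin(1) + sin(3).

-sin(1) + sin(3)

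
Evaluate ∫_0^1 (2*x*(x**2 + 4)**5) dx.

3843/2

Let u = x**2 + 4, so du = 2*x dx. When x = 0, u = 4; when x = 1, u = 5.
The integral becomes ∫ u**5 du from 4 to 5, with antiderivative u**6/6.
Back in x: F(x) = (x**2 + 4)**6/6.
Then F(1) - F(0) = (15625/6) - (2048/3) = 3843/2.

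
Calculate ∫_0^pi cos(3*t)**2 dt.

pi/2

Use the identity cos^2(3*t) = (1 + cos(6*t))/2.
An antiderivative is F(t) = t/2 + sin(6*t)/12.
Then F(pi) - F(0) = (pi/2) - (0) = pi/2.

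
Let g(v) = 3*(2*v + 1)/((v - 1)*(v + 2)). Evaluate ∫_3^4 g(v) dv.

-3*log(5) + 6*log(3)

Factor the denominator: v**2 + v - 2 = (v + 2)(v - 1).
Partial fractions: 3*(2*v + 1)/((v - 1)*(v + 2)) = 3/(v + 2) + 3/(v - 1).
An antiderivative is F(v) = 3*log(v - 1) + 3*log(v + 2).
Then F(4) - F(3) = (3*log(2) + 6*log(3)) - (3*log(2) + 3*log(5)) = -3*log(5) + 6*log(3).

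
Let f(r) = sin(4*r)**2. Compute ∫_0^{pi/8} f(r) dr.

pi/16

Use the identity sin^2(4*r) = (1 - cos(8*r))/2.
An antiderivative is F(r) = r/2 - sin(8*r)/16.
Then F(pi/8) - F(0) = (pi/16) - (0) = pi/16.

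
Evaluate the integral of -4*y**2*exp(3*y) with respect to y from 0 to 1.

Integrate by parts twice (u = y^2, dv = -4*exp(3*y) dy).
An antiderivative is F(y) = (-36*y**2 + 24*y - 8)*exp(3*y)/27.
Then F(1) - F(0) = (-20*exp(3)/27) - (-8/27) = 8/27 - 20*exp(3)/27.

8/27 - 20*exp(3)/27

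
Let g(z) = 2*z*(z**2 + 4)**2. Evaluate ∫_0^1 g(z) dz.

61/3

Let u = z**2 + 4, so du = 2*z dz. When z = 0, u = 4; when z = 1, u = 5.
The integral becomes ∫ u**2 du from 4 to 5, with antiderivative u**3/3.
Back in z: F(z) = (z**2 + 4)**3/3.
Then F(1) - F(0) = (125/3) - (64/3) = 61/3.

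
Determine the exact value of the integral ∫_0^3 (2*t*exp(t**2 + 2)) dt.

-exp(2) + exp(11)

Let u = t**2 + 2, so du = 2*t dt. When t = 0, u = 2; when t = 3, u = 11.
The integral becomes ∫ exp(u) du from 2 to 11, with antiderivative exp(u).
Back in t: F(t) = exp(t**2 + 2).
Then F(3) - F(0) = (exp(11)) - (exp(2)) = -exp(2) + exp(11).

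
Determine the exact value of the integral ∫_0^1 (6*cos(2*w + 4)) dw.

3*sin(6) - 3*sin(4)

Let u = 2*w + 4, so du = 2 dw. When w = 0, u = 4; when w = 1, u = 6.
The integral becomes 3·∫ cos(u) du from 4 to 6, with antiderivative 3*sin(u).
Back in w: F(w) = 3*sin(2*w + 4).
Then F(1) - F(0) = (3*sin(6)) - (3*sin(4)) = 3*sin(6) - 3*sin(4).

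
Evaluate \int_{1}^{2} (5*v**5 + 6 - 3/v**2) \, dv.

57

By the power rule, an antiderivative is F(v) = 5*v**6/6 + 6*v + 3/v.
Then F(2) - F(1) = (401/6) - (59/6) = 57.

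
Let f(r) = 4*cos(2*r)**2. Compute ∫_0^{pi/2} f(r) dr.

pi

Use the identity cos^2(2*r) = (1 + cos(4*r))/2.
An antiderivative is F(r) = 2*r + sin(4*r)/2.
Then F(pi/2) - F(0) = (pi) - (0) = pi.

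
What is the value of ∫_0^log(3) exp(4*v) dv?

20

Let u = exp(v), so du = exp(v) dv. When v = 0, u = 1; when v = log(3), u = 3.
The integral becomes ∫ u**3 du from 1 to 3, with antiderivative u**4/4.
Back in v: F(v) = exp(4*v)/4.
Then F(log(3)) - F(0) = (81/4) - (1/4) = 20.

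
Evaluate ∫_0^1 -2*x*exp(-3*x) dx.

Integrate by parts once (u = x, dv = -2*exp(-3*x) dx).
An antiderivative is F(x) = (6*x + 2)*exp(-3*x)/9.
Then F(1) - F(0) = (8*exp(-3)/9) - (2/9) = -2/9 + 8*exp(-3)/9.

-2/9 + 8*exp(-3)/9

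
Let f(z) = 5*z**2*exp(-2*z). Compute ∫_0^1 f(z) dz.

Integrate by parts twice (u = z^2, dv = 5*exp(-2*z) dz).
An antiderivative is F(z) = (-10*z**2 - 10*z - 5)*exp(-2*z)/4.
Then F(1) - F(0) = (-25*exp(-2)/4) - (-5/4) = 5/4 - 25*exp(-2)/4.

5/4 - 25*exp(-2)/4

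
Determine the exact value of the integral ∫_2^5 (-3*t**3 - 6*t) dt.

-2079/4

By the power rule, an antiderivative is F(t) = -3*t**4/4 - 3*t**2.
Then F(5) - F(2) = (-2175/4) - (-24) = -2079/4.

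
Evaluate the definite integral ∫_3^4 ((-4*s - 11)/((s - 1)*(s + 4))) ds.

log(7/27)

Factor the denominator: s**2 + 3*s - 4 = (s + 4)(s - 1).
Partial fractions: (-4*s - 11)/((s - 1)*(s + 4)) = -1/(s + 4) - 3/(s - 1).
An antiderivative is F(s) = -3*log(s - 1) - log(s + 4).
Then F(4) - F(3) = (-3*log(3) - 3*log(2)) - (-log(56)) = log(7/27).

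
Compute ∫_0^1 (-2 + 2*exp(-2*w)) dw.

-1 - exp(-2)

An antiderivative is F(w) = -2*w - exp(-2*w).
Then F(1) - F(0) = (-2 - exp(-2)) - (-1) = -1 - exp(-2).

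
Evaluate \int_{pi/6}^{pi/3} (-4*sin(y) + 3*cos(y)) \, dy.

An antiderivative is F(y) = 3*sin(y) + 4*cos(y).
Then F(pi/3) - F(pi/6) = (2 + 3*sqrt(3)/2) - (3/2 + 2*sqrt(3)) = 1/2 - sqrt(3)/2.

1/2 - sqrt(3)/2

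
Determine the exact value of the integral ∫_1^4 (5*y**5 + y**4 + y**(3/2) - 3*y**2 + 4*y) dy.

By the power rule, an antiderivative is F(y) = 5*y**6/6 + 2*y**(5/2)/5 + y**5/5 - y**3 + 2*y**2.
Then F(4) - F(1) = (53984/15) - (73/30) = 7193/2.

7193/2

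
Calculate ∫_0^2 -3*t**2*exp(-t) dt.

Integrate by parts twice (u = t^2, dv = -3*exp(-t) dt).
An antiderivative is F(t) = (3*t**2 + 6*t + 6)*exp(-t).
Then F(2) - F(0) = (30*exp(-2)) - (6) = -6 + 30*exp(-2).

-6 + 30*exp(-2)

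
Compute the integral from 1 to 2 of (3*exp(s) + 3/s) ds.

-3*exp(1) + 3*log(2) + 3*exp(2)

An antiderivative is F(s) = 3*exp(s) + 3*log(s).
Then F(2) - F(1) = (3*log(2) + 3*exp(2)) - (3*exp(1)) = -3*exp(1) + 3*log(2) + 3*exp(2).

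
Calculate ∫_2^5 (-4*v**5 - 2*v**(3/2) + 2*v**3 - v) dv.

-10080 - 20*sqrt(5) + 16*sqrt(2)/5

By the power rule, an antiderivative is F(v) = -2*v**6/3 - 4*v**(5/2)/5 + v**4/2 - v**2/2.
Then F(5) - F(2) = (-30350/3 - 20*sqrt(5)) - (-110/3 - 16*sqrt(2)/5) = -10080 - 20*sqrt(5) + 16*sqrt(2)/5.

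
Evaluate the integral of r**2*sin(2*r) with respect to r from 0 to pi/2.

Integrate by parts twice (u = r^2, dv = sin(2*r) dr).
An antiderivative is F(r) = -r**2*cos(2*r)/2 + r*sin(2*r)/2 + cos(2*r)/4.
Then F(pi/2) - F(0) = (-1/4 + pi**2/8) - (1/4) = -1/2 + pi**2/8.

-1/2 + pi**2/8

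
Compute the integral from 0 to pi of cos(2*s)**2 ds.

pi/2

Use the identity cos^2(2*s) = (1 + cos(4*s))/2.
An antiderivative is F(s) = s/2 + sin(4*s)/8.
Then F(pi) - F(0) = (pi/2) - (0) = pi/2.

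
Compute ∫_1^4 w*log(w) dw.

-15/4 + 16*log(2)

Integrate by parts once (u = ln w, dv = w dw).
An antiderivative is F(w) = w**2*(2*log(w) - 1)/4.
Then F(4) - F(1) = (-4 + 16*log(2)) - (-1/4) = -15/4 + 16*log(2).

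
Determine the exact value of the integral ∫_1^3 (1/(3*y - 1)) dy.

2*log(2)/3

An antiderivative is F(y) = log(3*y - 1)/3.
Then F(3) - F(1) = (log(2)) - (log(2)/3) = 2*log(2)/3.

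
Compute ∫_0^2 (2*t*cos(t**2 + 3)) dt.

Let u = t**2 + 3, so du = 2*t dt. When t = 0, u = 3; when t = 2, u = 7.
The integral becomes ∫ cos(u) du from 3 to 7, with antiderivative sin(u).
Back in t: F(t) = sin(t**2 + 3).
Then F(2) - F(0) = (sin(7)) - (sin(3)) = -sin(3) + sin(7).

-sin(3) + sin(7)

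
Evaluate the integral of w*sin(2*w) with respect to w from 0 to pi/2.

Integrate by parts once (u = w, dv = sin(2*w) dw).
An antiderivative is F(w) = -w*cos(2*w)/2 + sin(2*w)/4.
Then F(pi/2) - F(0) = (pi/4) - (0) = pi/4.

pi/4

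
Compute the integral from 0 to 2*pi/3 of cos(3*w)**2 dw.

pi/3

Use the identity cos^2(3*w) = (1 + cos(6*w))/2.
An antiderivative is F(w) = w/2 + sin(6*w)/12.
Then F(2*pi/3) - F(0) = (pi/3) - (0) = pi/3.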